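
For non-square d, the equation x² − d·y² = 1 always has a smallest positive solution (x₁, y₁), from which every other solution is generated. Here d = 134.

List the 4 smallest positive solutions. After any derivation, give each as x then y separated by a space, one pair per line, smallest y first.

145925 12606
42588211249 3679061100
12429369452874725 1073733982022394
3627511474778900280001 313369262649556627800

[11; 1,1,2,1,3,…,1,1,22] for √134; ℓ=14 ⇒ convergent index 13
a_0=11:  p_0=11·1+0=11,  q_0=11·0+1=1
a_1=1:  p_1=1·11+1=12,  q_1=1·1+0=1
…
a_4=1:  p_4=1·58+23=81,  q_4=1·5+2=7
a_5=3:  p_5=3·81+58=301,  q_5=3·7+5=26
…
a_7=10:  p_7=10·382+301=4121,  q_7=10·33+26=356
…
a_9=3:  p_9=3·4503+4121=17630,  q_9=3·389+356=1523
…
a_11=2:  p_11=2·22133+17630=61896,  q_11=2·1912+1523=5347
a_12=1:  p_12=1·61896+22133=84029,  q_12=1·5347+1912=7259
a_13=1:  p_13=1·84029+61896=145925,  q_13=1·7259+5347=12606
(x₁, y₁) = (145925, 12606);  145925² − 134·12606² = 1 ✓
(145925+12606√134)^2 = 42588211249 + 3679061100√134
(145925+12606√134)^3 = 12429369452874725 + 1073733982022394√134
(145925+12606√134)^4 = 3627511474778900280001 + 313369262649556627800√134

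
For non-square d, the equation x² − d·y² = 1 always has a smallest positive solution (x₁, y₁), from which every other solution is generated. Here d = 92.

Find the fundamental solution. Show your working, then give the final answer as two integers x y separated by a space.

√92 → a₀=9, period (1,1,2,4,2,1,1,18); ℓ=8 even so k=7
a_0=9:  p_0=9·1+0=9,  q_0=9·0+1=1
…
a_4=4:  p_4=4·48+19=211,  q_4=4·5+2=22
a_5=2:  p_5=2·211+48=470,  q_5=2·22+5=49
a_6=1:  p_6=1·470+211=681,  q_6=1·49+22=71
a_7=1:  p_7=1·681+470=1151,  q_7=1·71+49=120
(x₁, y₁) = (1151, 120);  1151² − 92·120² = 1 ✓

1151 120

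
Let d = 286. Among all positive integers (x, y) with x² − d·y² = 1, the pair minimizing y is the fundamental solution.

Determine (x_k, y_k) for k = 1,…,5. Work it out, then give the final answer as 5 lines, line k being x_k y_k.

561835 33222
631317134449 37330564740
709392124465745995 41947235681362578
797122648497793485067201 47134850318039357456520
895702806436806213240996001675 52964017256829337557486465822

√286 = [16; 1,10,3,3,2,3,3,10,1,32, …], period ℓ=10 (even) → k=9
i=0: a=16 ⇒ p=16, q=1
i=1: a=1 ⇒ p=17, q=1
i=2: a=10 ⇒ p=186, q=11
i=3: a=3 ⇒ p=575, q=34
i=4: a=3 ⇒ p=1911, q=113
i=5: a=2 ⇒ p=4397, q=260
i=6: a=3 ⇒ p=15102, q=893
i=7: a=3 ⇒ p=49703, q=2939
i=8: a=10 ⇒ p=512132, q=30283
i=9: a=1 ⇒ p=561835, q=33222
fundamental: x₁=561835, y₁=33222  (since 315658567225 − 286·1103701284 = 1)
(x_2, y_2) = (561835·561835 + 286·33222·33222, 561835·33222 + 33222·561835) = (631317134449, 37330564740)
(x_3, y_3) = (561835·631317134449 + 286·33222·37330564740, 561835·37330564740 + 33222·631317134449) = (709392124465745995, 41947235681362578)
(x_4, y_4) = (561835·709392124465745995 + 286·33222·41947235681362578, 561835·41947235681362578 + 33222·709392124465745995) = (797122648497793485067201, 47134850318039357456520)
(x_5, y_5) = (561835·797122648497793485067201 + 286·33222·47134850318039357456520, 561835·47134850318039357456520 + 33222·797122648497793485067201) = (895702806436806213240996001675, 52964017256829337557486465822)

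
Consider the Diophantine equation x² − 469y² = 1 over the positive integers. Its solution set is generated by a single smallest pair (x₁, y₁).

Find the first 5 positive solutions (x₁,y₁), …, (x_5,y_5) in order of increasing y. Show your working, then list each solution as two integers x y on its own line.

137215 6336
37655912449 1738788480
10333912053241855 477175722560064
2835935484733506355201 130951333540419575040
778265775065082237004568575 35936974463020168255667136

[21; 1,1,1,10,6,10,1,1,1,42] for √469; ℓ=10 ⇒ convergent index 9
k=0  a_k=21  p_k/q_k = 21/1
k=1  a_k=1  p_k/q_k = 22/1
k=2  a_k=1  p_k/q_k = 43/2
…
k=6  a_k=10  p_k/q_k = 42923/1982
k=7  a_k=1  p_k/q_k = 47146/2177
k=8  a_k=1  p_k/q_k = 90069/4159
k=9  a_k=1  p_k/q_k = 137215/6336
fundamental: x₁=137215, y₁=6336  (since 18827956225 − 469·40144896 = 1)
k=2:  x_2 = 137215·137215+469·6336·6336 = 37655912449,  y_2 = 137215·6336+6336·137215 = 1738788480
k=3:  x_3 = 137215·37655912449+469·6336·1738788480 = 10333912053241855,  y_3 = 137215·1738788480+6336·37655912449 = 477175722560064
k=4:  x_4 = 137215·10333912053241855+469·6336·477175722560064 = 2835935484733506355201,  y_4 = 137215·477175722560064+6336·10333912053241855 = 130951333540419575040
k=5:  x_5 = 137215·2835935484733506355201+469·6336·130951333540419575040 = 778265775065082237004568575,  y_5 = 137215·130951333540419575040+6336·2835935484733506355201 = 35936974463020168255667136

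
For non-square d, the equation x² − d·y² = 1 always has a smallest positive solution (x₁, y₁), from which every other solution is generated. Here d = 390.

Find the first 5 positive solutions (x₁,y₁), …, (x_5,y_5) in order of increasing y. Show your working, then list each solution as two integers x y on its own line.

79 4
12481 632
1971919 99852
311550721 15775984
49223041999 2492505620

[19; 1,2,1,38] for √390; ℓ=4 ⇒ convergent index 3
k=0  a_k=19  p_k/q_k = 19/1
k=1  a_k=1  p_k/q_k = 20/1
k=2  a_k=2  p_k/q_k = 59/3
k=3  a_k=1  p_k/q_k = 79/4
→ (79, 4).  Check: 79²=6241, 390·4²=6240, difference 1.
k=2:  x_2 = 79·79+390·4·4 = 12481,  y_2 = 79·4+4·79 = 632
k=3:  x_3 = 79·12481+390·4·632 = 1971919,  y_3 = 79·632+4·12481 = 99852
k=4:  x_4 = 79·1971919+390·4·99852 = 311550721,  y_4 = 79·99852+4·1971919 = 15775984
k=5:  x_5 = 79·311550721+390·4·15775984 = 49223041999,  y_5 = 79·15775984+4·311550721 = 2492505620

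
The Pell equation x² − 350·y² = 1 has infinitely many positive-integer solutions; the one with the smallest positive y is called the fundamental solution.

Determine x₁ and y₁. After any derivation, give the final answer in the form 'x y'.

449 24

√350 → a₀=18, period (1,2,2,2,1,36); ℓ=6 even so k=5
step 0: (18, 1)  from 18·(1,0) + (0,1)
step 1: (19, 1)  from 1·(18,1) + (1,0)
…
step 3: (131, 7)  from 2·(56,3) + (19,1)
step 4: (318, 17)  from 2·(131,7) + (56,3)
step 5: (449, 24)  from 1·(318,17) + (131,7)
fundamental: x₁=449, y₁=24  (since 201601 − 350·576 = 1)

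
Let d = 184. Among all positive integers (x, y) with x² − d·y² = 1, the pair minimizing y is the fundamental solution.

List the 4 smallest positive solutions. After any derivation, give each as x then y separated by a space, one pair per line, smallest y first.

[13; 1,1,3,2,1,2,1,2,3,1,1,26] for √184; ℓ=12 ⇒ convergent index 11
i=0: a=13 ⇒ p=13, q=1
i=1: a=1 ⇒ p=14, q=1
…
i=3: a=3 ⇒ p=95, q=7
…
i=5: a=1 ⇒ p=312, q=23
i=6: a=2 ⇒ p=841, q=62
i=7: a=1 ⇒ p=1153, q=85
i=8: a=2 ⇒ p=3147, q=232
…
i=10: a=1 ⇒ p=13741, q=1013
i=11: a=1 ⇒ p=24335, q=1794
(x₁, y₁) = (24335, 1794);  24335² − 184·1794² = 1 ✓
n=2: (24335,1794)∘(24335,1794) = (24335·24335+184·1794·1794, 24335·1794+1794·24335) = (1184384449,87313980)
n=3: (1184384449,87313980)∘(24335,1794) = (24335·1184384449+184·1794·87313980, 24335·87313980+1794·1184384449) = (57643991108495,4249571404806)
n=4: (57643991108495,4249571404806)∘(24335,1794) = (24335·57643991108495+184·1794·4249571404806, 24335·4249571404806+1794·57643991108495) = (2805533046066067201,206826640184594040)

24335 1794
1184384449 87313980
57643991108495 4249571404806
2805533046066067201 206826640184594040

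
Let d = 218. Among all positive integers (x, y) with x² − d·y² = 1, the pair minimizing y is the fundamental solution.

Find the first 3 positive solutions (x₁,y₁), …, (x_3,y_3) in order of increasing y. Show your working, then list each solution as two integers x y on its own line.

[14; 1,3,3,1,28] for √218; ℓ=5 ⇒ convergent index 9
step 0: (14, 1)  from 14·(1,0) + (0,1)
step 1: (15, 1)  from 1·(14,1) + (1,0)
…
step 4: (251, 17)  from 1·(192,13) + (59,4)
step 5: (7220, 489)  from 28·(251,17) + (192,13)
…
step 8: (96370, 6527)  from 3·(29633,2007) + (7471,506)
step 9: (126003, 8534)  from 1·(96370,6527) + (29633,2007)
fundamental: x₁=126003, y₁=8534  (since 15876756009 − 218·72829156 = 1)
n=2: (126003,8534)∘(126003,8534) = (126003·126003+218·8534·8534, 126003·8534+8534·126003) = (31753512017,2150619204)
n=3: (31753512017,2150619204)∘(126003,8534) = (126003·31753512017+218·8534·2150619204, 126003·2150619204+8534·31753512017) = (8002075549230099,541968943114690)

126003 8534
31753512017 2150619204
8002075549230099 541968943114690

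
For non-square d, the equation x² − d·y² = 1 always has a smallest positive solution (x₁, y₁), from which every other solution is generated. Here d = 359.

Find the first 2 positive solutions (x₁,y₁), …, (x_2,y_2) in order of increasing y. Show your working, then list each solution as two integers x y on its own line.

360 19
259199 13680

√359 = [18; 1,17,1,36, …], period ℓ=4 (even) → k=3
k=0  a_k=18  p_k/q_k = 18/1
k=1  a_k=1  p_k/q_k = 19/1
k=2  a_k=17  p_k/q_k = 341/18
k=3  a_k=1  p_k/q_k = 360/19
(x₁, y₁) = (360, 19);  360² − 359·19² = 1 ✓
(x_2, y_2) = (360·360 + 359·19·19, 360·19 + 19·360) = (259199, 13680)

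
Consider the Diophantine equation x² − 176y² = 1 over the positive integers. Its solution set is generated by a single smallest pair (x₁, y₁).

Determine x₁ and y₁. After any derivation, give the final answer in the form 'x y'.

d=176: √d = [13; 3,1,3,26] (ℓ=4, even), read p_3/q_3
i=0: a=13 ⇒ p=13, q=1
i=1: a=3 ⇒ p=40, q=3
i=2: a=1 ⇒ p=53, q=4
i=3: a=3 ⇒ p=199, q=15
fundamental: x₁=199, y₁=15  (since 39601 − 176·225 = 1)

199 15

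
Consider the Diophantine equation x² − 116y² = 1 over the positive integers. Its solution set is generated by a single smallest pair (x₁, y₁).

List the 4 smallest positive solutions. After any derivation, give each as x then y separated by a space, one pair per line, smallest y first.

9801 910
192119201 17837820
3765920568201 349656946730
73819574785756801 6853975451963640

d=116: √d = [10; 1,3,2,1,4,1,2,3,1,20] (ℓ=10, even), read p_9/q_9
i=0: a=10 ⇒ p=10, q=1
…
i=2: a=3 ⇒ p=43, q=4
i=3: a=2 ⇒ p=97, q=9
…
i=5: a=4 ⇒ p=657, q=61
…
i=8: a=3 ⇒ p=7550, q=701
i=9: a=1 ⇒ p=9801, q=910
(x₁, y₁) = (9801, 910);  9801² − 116·910² = 1 ✓
(9801+910√116)^2 = 192119201 + 17837820√116
(9801+910√116)^3 = 3765920568201 + 349656946730√116
(9801+910√116)^4 = 73819574785756801 + 6853975451963640√116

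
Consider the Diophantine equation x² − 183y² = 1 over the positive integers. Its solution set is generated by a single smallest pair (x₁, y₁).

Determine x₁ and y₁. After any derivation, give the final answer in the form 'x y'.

√183 = [13; 1,1,8,1,1,26, …], period ℓ=6 (even) → k=5
a_0=13:  p_0=13·1+0=13,  q_0=13·0+1=1
a_1=1:  p_1=1·13+1=14,  q_1=1·1+0=1
…
a_4=1:  p_4=1·230+27=257,  q_4=1·17+2=19
a_5=1:  p_5=1·257+230=487,  q_5=1·19+17=36
→ (487, 36).  Check: 487²=237169, 183·36²=237168, difference 1.

487 36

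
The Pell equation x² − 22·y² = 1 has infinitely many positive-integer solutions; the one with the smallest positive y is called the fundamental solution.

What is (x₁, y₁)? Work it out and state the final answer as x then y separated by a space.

[4; 1,2,4,2,1,8] for √22; ℓ=6 ⇒ convergent index 5
i=0: a=4 ⇒ p=4, q=1
i=1: a=1 ⇒ p=5, q=1
i=2: a=2 ⇒ p=14, q=3
…
i=4: a=2 ⇒ p=136, q=29
i=5: a=1 ⇒ p=197, q=42
(x₁, y₁) = (197, 42);  197² − 22·42² = 1 ✓

197 42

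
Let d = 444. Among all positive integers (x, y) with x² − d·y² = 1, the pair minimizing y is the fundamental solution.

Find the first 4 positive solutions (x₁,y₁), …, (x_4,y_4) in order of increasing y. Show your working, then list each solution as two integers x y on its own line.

295 14
174049 8260
102688615 4873386
60586108801 2875289480

[21; 14,42] for √444; ℓ=2 ⇒ convergent index 1
i=0: a=21 ⇒ p=21, q=1
i=1: a=14 ⇒ p=295, q=14
fundamental: x₁=295, y₁=14  (since 87025 − 444·196 = 1)
k=2:  x_2 = 295·295+444·14·14 = 174049,  y_2 = 295·14+14·295 = 8260
k=3:  x_3 = 295·174049+444·14·8260 = 102688615,  y_3 = 295·8260+14·174049 = 4873386
k=4:  x_4 = 295·102688615+444·14·4873386 = 60586108801,  y_4 = 295·4873386+14·102688615 = 2875289480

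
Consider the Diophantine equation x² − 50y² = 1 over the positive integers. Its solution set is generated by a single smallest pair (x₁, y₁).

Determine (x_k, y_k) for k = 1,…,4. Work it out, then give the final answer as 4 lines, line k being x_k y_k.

99 14
19601 2772
3880899 548842
768398401 108667944

√50 = [7; 14, …], period ℓ=1 (odd) → k=1
i=0: a=7 ⇒ p=7, q=1
i=1: a=14 ⇒ p=99, q=14
→ (99, 14).  Check: 99²=9801, 50·14²=9800, difference 1.
k=2:  x_2 = 99·99+50·14·14 = 19601,  y_2 = 99·14+14·99 = 2772
k=3:  x_3 = 99·19601+50·14·2772 = 3880899,  y_3 = 99·2772+14·19601 = 548842
k=4:  x_4 = 99·3880899+50·14·548842 = 768398401,  y_4 = 99·548842+14·3880899 = 108667944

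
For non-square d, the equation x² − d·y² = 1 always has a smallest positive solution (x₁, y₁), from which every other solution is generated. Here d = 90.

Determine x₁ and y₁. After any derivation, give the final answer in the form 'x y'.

19 2

√90 = [9; 2,18, …], period ℓ=2 (even) → k=1
k=0  a_k=9  p_k/q_k = 9/1
k=1  a_k=2  p_k/q_k = 19/2
→ (19, 2).  Check: 19²=361, 90·2²=360, difference 1.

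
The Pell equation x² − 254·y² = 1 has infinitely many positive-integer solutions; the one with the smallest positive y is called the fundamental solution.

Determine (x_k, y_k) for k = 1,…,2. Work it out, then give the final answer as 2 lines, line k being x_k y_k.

255 16
130049 8160

d=254: √d = [15; 1,14,1,30] (ℓ=4, even), read p_3/q_3
step 0: (15, 1)  from 15·(1,0) + (0,1)
…
step 2: (239, 15)  from 14·(16,1) + (15,1)
step 3: (255, 16)  from 1·(239,15) + (16,1)
(x₁, y₁) = (255, 16);  255² − 254·16² = 1 ✓
(255+16√254)^2 = 130049 + 8160√254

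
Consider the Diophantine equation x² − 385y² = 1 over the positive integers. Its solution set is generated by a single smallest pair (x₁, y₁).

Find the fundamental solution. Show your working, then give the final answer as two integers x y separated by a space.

√385 → a₀=19, period (1,1,1,1,1,…,1,1,38); ℓ=16 even so k=15
k=0  a_k=19  p_k/q_k = 19/1
k=1  a_k=1  p_k/q_k = 20/1
k=2  a_k=1  p_k/q_k = 39/2
k=3  a_k=1  p_k/q_k = 59/3
k=4  a_k=1  p_k/q_k = 98/5
…
k=6  a_k=3  p_k/q_k = 569/29
…
k=8  a_k=2  p_k/q_k = 2021/103
…
k=10  a_k=3  p_k/q_k = 10262/523
…
k=12  a_k=1  p_k/q_k = 23271/1186
…
k=14  a_k=1  p_k/q_k = 59551/3035
k=15  a_k=1  p_k/q_k = 95831/4884
fundamental: x₁=95831, y₁=4884  (since 9183580561 − 385·23853456 = 1)

95831 4884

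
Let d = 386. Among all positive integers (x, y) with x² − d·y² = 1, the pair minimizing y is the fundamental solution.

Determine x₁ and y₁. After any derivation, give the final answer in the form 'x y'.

111555 5678

√386 = [19; 1,1,1,4,1,18,1,4,1,1,1,38, …], period ℓ=12 (even) → k=11
i=0: a=19 ⇒ p=19, q=1
…
i=3: a=1 ⇒ p=59, q=3
i=4: a=4 ⇒ p=275, q=14
i=5: a=1 ⇒ p=334, q=17
i=6: a=18 ⇒ p=6287, q=320
i=7: a=1 ⇒ p=6621, q=337
…
i=9: a=1 ⇒ p=39392, q=2005
i=10: a=1 ⇒ p=72163, q=3673
i=11: a=1 ⇒ p=111555, q=5678
fundamental: x₁=111555, y₁=5678  (since 12444518025 − 386·32239684 = 1)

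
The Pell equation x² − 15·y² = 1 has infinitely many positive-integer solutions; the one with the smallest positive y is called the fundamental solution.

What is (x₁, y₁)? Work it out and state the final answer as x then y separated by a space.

4 1

[3; 1,6] for √15; ℓ=2 ⇒ convergent index 1
k=0  a_k=3  p_k/q_k = 3/1
k=1  a_k=1  p_k/q_k = 4/1
fundamental: x₁=4, y₁=1  (since 16 − 15·1 = 1)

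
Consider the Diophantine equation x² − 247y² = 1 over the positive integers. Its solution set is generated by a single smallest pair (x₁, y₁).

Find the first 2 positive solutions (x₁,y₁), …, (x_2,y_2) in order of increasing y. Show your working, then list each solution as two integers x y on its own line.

[15; 1,2,1,1,9,1,9,1,1,2,1,30] for √247; ℓ=12 ⇒ convergent index 11
k=0  a_k=15  p_k/q_k = 15/1
…
k=2  a_k=2  p_k/q_k = 47/3
…
k=10  a_k=2  p_k/q_k = 61089/3887
k=11  a_k=1  p_k/q_k = 85292/5427
→ (85292, 5427).  Check: 85292²=7274725264, 247·5427²=7274725263, difference 1.
(85292+5427√247)^2 = 14549450527 + 925759368√247

85292 5427
14549450527 925759368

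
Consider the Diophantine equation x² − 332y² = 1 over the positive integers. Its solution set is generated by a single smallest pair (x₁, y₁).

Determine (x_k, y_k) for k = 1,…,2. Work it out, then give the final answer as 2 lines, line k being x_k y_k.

13447 738
361643617 19847772

[18; 4,1,1,8,1,1,4,36] for √332; ℓ=8 ⇒ convergent index 7
i=0: a=18 ⇒ p=18, q=1
i=1: a=4 ⇒ p=73, q=4
i=2: a=1 ⇒ p=91, q=5
i=3: a=1 ⇒ p=164, q=9
…
i=5: a=1 ⇒ p=1567, q=86
i=6: a=1 ⇒ p=2970, q=163
i=7: a=4 ⇒ p=13447, q=738
(x₁, y₁) = (13447, 738);  13447² − 332·738² = 1 ✓
(x_2, y_2) = (13447·13447 + 332·738·738, 13447·738 + 738·13447) = (361643617, 19847772)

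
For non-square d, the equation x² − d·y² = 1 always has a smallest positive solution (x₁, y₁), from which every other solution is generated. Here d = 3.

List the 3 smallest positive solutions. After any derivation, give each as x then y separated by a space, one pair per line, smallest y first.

2 1
7 4
26 15

[1; 1,2] for √3; ℓ=2 ⇒ convergent index 1
k=0  a_k=1  p_k/q_k = 1/1
k=1  a_k=1  p_k/q_k = 2/1
→ (2, 1).  Check: 2²=4, 3·1²=3, difference 1.
(x_2, y_2) = (2·2 + 3·1·1, 2·1 + 1·2) = (7, 4)
(x_3, y_3) = (2·7 + 3·1·4, 2·4 + 1·7) = (26, 15)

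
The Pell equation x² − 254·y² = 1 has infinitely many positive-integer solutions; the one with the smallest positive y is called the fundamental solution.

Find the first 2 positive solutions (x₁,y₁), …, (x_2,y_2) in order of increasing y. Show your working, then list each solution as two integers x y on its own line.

255 16
130049 8160

d=254: √d = [15; 1,14,1,30] (ℓ=4, even), read p_3/q_3
i=0: a=15 ⇒ p=15, q=1
…
i=2: a=14 ⇒ p=239, q=15
i=3: a=1 ⇒ p=255, q=16
(x₁, y₁) = (255, 16);  255² − 254·16² = 1 ✓
k=2:  x_2 = 255·255+254·16·16 = 130049,  y_2 = 255·16+16·255 = 8160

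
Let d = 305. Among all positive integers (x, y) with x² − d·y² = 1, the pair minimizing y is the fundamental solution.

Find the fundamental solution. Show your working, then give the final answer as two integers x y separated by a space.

489 28

[17; 2,6,2,34] for √305; ℓ=4 ⇒ convergent index 3
k=0  a_k=17  p_k/q_k = 17/1
…
k=2  a_k=6  p_k/q_k = 227/13
k=3  a_k=2  p_k/q_k = 489/28
(x₁, y₁) = (489, 28);  489² − 305·28² = 1 ✓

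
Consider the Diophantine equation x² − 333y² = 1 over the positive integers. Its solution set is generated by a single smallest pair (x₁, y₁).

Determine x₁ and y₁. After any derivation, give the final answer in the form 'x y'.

√333 → a₀=18, period (4,36); ℓ=2 even so k=1
k=0  a_k=18  p_k/q_k = 18/1
k=1  a_k=4  p_k/q_k = 73/4
fundamental: x₁=73, y₁=4  (since 5329 − 333·16 = 1)

73 4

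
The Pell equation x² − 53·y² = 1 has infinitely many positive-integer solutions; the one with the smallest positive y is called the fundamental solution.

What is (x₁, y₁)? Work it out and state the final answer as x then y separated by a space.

66249 9100

√53 → a₀=7, period (3,1,1,3,14); ℓ=5 odd so k=9
i=0: a=7 ⇒ p=7, q=1
i=1: a=3 ⇒ p=22, q=3
i=2: a=1 ⇒ p=29, q=4
…
i=5: a=14 ⇒ p=2599, q=357
i=6: a=3 ⇒ p=7979, q=1096
…
i=8: a=1 ⇒ p=18557, q=2549
i=9: a=3 ⇒ p=66249, q=9100
→ (66249, 9100).  Check: 66249²=4388930001, 53·9100²=4388930000, difference 1.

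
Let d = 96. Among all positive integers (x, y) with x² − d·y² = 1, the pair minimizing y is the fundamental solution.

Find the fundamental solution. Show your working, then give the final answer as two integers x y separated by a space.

49 5

d=96: √d = [9; 1,3,1,18] (ℓ=4, even), read p_3/q_3
a_0=9:  p_0=9·1+0=9,  q_0=9·0+1=1
a_1=1:  p_1=1·9+1=10,  q_1=1·1+0=1
a_2=3:  p_2=3·10+9=39,  q_2=3·1+1=4
a_3=1:  p_3=1·39+10=49,  q_3=1·4+1=5
fundamental: x₁=49, y₁=5  (since 2401 − 96·25 = 1)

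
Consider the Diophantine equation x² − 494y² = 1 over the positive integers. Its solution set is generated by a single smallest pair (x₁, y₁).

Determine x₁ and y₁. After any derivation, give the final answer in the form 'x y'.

73035 3286

√494 = [22; 4,2,2,1,2,1,2,2,4,44, …], period ℓ=10 (even) → k=9
a_0=22:  p_0=22·1+0=22,  q_0=22·0+1=1
a_1=4:  p_1=4·22+1=89,  q_1=4·1+0=4
a_2=2:  p_2=2·89+22=200,  q_2=2·4+1=9
a_3=2:  p_3=2·200+89=489,  q_3=2·9+4=22
a_4=1:  p_4=1·489+200=689,  q_4=1·22+9=31
a_5=2:  p_5=2·689+489=1867,  q_5=2·31+22=84
a_6=1:  p_6=1·1867+689=2556,  q_6=1·84+31=115
a_7=2:  p_7=2·2556+1867=6979,  q_7=2·115+84=314
a_8=2:  p_8=2·6979+2556=16514,  q_8=2·314+115=743
a_9=4:  p_9=4·16514+6979=73035,  q_9=4·743+314=3286
fundamental: x₁=73035, y₁=3286  (since 5334111225 − 494·10797796 = 1)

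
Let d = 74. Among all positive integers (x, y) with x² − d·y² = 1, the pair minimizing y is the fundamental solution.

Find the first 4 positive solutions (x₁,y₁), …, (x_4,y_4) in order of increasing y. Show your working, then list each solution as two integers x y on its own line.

3699 430
27365201 3181140
202447753299 23534073290
1497708451540801 174105071018280

d=74: √d = [8; 1,1,1,1,16] (ℓ=5, odd), read p_9/q_9
step 0: (8, 1)  from 8·(1,0) + (0,1)
step 1: (9, 1)  from 1·(8,1) + (1,0)
…
step 3: (26, 3)  from 1·(17,2) + (9,1)
step 4: (43, 5)  from 1·(26,3) + (17,2)
…
step 6: (757, 88)  from 1·(714,83) + (43,5)
step 7: (1471, 171)  from 1·(757,88) + (714,83)
step 8: (2228, 259)  from 1·(1471,171) + (757,88)
step 9: (3699, 430)  from 1·(2228,259) + (1471,171)
→ (3699, 430).  Check: 3699²=13682601, 74·430²=13682600, difference 1.
(x_2, y_2) = (3699·3699 + 74·430·430, 3699·430 + 430·3699) = (27365201, 3181140)
(x_3, y_3) = (3699·27365201 + 74·430·3181140, 3699·3181140 + 430·27365201) = (202447753299, 23534073290)
(x_4, y_4) = (3699·202447753299 + 74·430·23534073290, 3699·23534073290 + 430·202447753299) = (1497708451540801, 174105071018280)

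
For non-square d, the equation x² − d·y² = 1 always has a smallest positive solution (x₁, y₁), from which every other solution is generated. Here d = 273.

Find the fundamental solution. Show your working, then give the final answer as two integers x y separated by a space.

727 44

d=273: √d = [16; 1,1,10,1,1,32] (ℓ=6, even), read p_5/q_5
step 0: (16, 1)  from 16·(1,0) + (0,1)
step 1: (17, 1)  from 1·(16,1) + (1,0)
…
step 3: (347, 21)  from 10·(33,2) + (17,1)
step 4: (380, 23)  from 1·(347,21) + (33,2)
step 5: (727, 44)  from 1·(380,23) + (347,21)
fundamental: x₁=727, y₁=44  (since 528529 − 273·1936 = 1)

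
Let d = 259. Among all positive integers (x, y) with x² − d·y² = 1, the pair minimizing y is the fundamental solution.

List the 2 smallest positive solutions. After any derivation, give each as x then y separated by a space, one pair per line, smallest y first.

847225 52644
1435580401249 89202625800

d=259: √d = [16; 10,1,2,3,4,3,2,1,10,32] (ℓ=10, even), read p_9/q_9
i=0: a=16 ⇒ p=16, q=1
i=1: a=10 ⇒ p=161, q=10
i=2: a=1 ⇒ p=177, q=11
i=3: a=2 ⇒ p=515, q=32
i=4: a=3 ⇒ p=1722, q=107
i=5: a=4 ⇒ p=7403, q=460
i=6: a=3 ⇒ p=23931, q=1487
i=7: a=2 ⇒ p=55265, q=3434
i=8: a=1 ⇒ p=79196, q=4921
i=9: a=10 ⇒ p=847225, q=52644
(x₁, y₁) = (847225, 52644);  847225² − 259·52644² = 1 ✓
k=2:  x_2 = 847225·847225+259·52644·52644 = 1435580401249,  y_2 = 847225·52644+52644·847225 = 89202625800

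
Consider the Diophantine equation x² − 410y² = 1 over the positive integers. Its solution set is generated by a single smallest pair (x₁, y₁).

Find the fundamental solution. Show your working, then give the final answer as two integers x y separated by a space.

√410 → a₀=20, period (4,40); ℓ=2 even so k=1
k=0  a_k=20  p_k/q_k = 20/1
k=1  a_k=4  p_k/q_k = 81/4
fundamental: x₁=81, y₁=4  (since 6561 − 410·16 = 1)

81 4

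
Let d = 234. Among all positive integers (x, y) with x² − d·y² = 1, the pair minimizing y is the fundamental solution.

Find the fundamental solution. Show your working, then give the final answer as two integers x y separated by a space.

√234 → a₀=15, period (3,2,1,2,1,2,3,30); ℓ=8 even so k=7
k=0  a_k=15  p_k/q_k = 15/1
…
k=6  a_k=2  p_k/q_k = 1545/101
k=7  a_k=3  p_k/q_k = 5201/340
→ (5201, 340).  Check: 5201²=27050401, 234·340²=27050400, difference 1.

5201 340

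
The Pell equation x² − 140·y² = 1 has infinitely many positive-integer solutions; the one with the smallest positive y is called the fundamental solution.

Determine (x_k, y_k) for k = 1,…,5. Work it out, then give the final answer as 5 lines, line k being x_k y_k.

√140 → a₀=11, period (1,4,1,22); ℓ=4 even so k=3
i=0: a=11 ⇒ p=11, q=1
i=1: a=1 ⇒ p=12, q=1
i=2: a=4 ⇒ p=59, q=5
i=3: a=1 ⇒ p=71, q=6
(x₁, y₁) = (71, 6);  71² − 140·6² = 1 ✓
(x_2, y_2) = (71·71 + 140·6·6, 71·6 + 6·71) = (10081, 852)
(x_3, y_3) = (71·10081 + 140·6·852, 71·852 + 6·10081) = (1431431, 120978)
(x_4, y_4) = (71·1431431 + 140·6·120978, 71·120978 + 6·1431431) = (203253121, 17178024)
(x_5, y_5) = (71·203253121 + 140·6·17178024, 71·17178024 + 6·203253121) = (28860511751, 2439158430)

71 6
10081 852
1431431 120978
203253121 17178024
28860511751 2439158430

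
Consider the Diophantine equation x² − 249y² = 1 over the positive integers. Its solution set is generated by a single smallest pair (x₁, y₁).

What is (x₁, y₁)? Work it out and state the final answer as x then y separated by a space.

8553815 542076

√249 = [15; 1,3,1,1,5,…,3,1,30, …], period ℓ=16 (even) → k=15
k=0  a_k=15  p_k/q_k = 15/1
…
k=3  a_k=1  p_k/q_k = 79/5
k=4  a_k=1  p_k/q_k = 142/9
k=5  a_k=5  p_k/q_k = 789/50
…
k=8  a_k=10  p_k/q_k = 36751/2329
k=9  a_k=3  p_k/q_k = 113835/7214
…
k=11  a_k=5  p_k/q_k = 866765/54929
k=12  a_k=1  p_k/q_k = 1017351/64472
k=13  a_k=1  p_k/q_k = 1884116/119401
k=14  a_k=3  p_k/q_k = 6669699/422675
k=15  a_k=1  p_k/q_k = 8553815/542076
fundamental: x₁=8553815, y₁=542076  (since 73167751054225 − 249·293846389776 = 1)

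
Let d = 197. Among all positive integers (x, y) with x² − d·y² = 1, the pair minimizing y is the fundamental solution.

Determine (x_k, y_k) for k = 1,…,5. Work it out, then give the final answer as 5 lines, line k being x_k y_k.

d=197: √d = [14; 28] (ℓ=1, odd), read p_1/q_1
step 0: (14, 1)  from 14·(1,0) + (0,1)
step 1: (393, 28)  from 28·(14,1) + (1,0)
(x₁, y₁) = (393, 28);  393² − 197·28² = 1 ✓
(393+28√197)^2 = 308897 + 22008√197
(393+28√197)^3 = 242792649 + 17298260√197
(393+28√197)^4 = 190834713217 + 13596410352√197
(393+28√197)^5 = 149995841795913 + 10686761238412√197

393 28
308897 22008
242792649 17298260
190834713217 13596410352
149995841795913 10686761238412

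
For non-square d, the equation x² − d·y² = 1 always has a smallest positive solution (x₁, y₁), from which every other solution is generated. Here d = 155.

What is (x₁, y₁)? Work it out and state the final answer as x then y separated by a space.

249 20

√155 = [12; 2,4,2,24, …], period ℓ=4 (even) → k=3
i=0: a=12 ⇒ p=12, q=1
…
i=2: a=4 ⇒ p=112, q=9
i=3: a=2 ⇒ p=249, q=20
→ (249, 20).  Check: 249²=62001, 155·20²=62000, difference 1.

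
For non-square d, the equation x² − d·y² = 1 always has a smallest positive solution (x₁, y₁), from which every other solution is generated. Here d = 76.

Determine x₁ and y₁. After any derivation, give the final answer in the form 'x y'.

57799 6630

d=76: √d = [8; 1,2,1,1,5,4,5,1,1,2,1,16] (ℓ=12, even), read p_11/q_11
step 0: (8, 1)  from 8·(1,0) + (0,1)
…
step 3: (35, 4)  from 1·(26,3) + (9,1)
…
step 6: (1421, 163)  from 4·(340,39) + (61,7)
…
step 10: (41488, 4759)  from 2·(16311,1871) + (8866,1017)
step 11: (57799, 6630)  from 1·(41488,4759) + (16311,1871)
fundamental: x₁=57799, y₁=6630  (since 3340724401 − 76·43956900 = 1)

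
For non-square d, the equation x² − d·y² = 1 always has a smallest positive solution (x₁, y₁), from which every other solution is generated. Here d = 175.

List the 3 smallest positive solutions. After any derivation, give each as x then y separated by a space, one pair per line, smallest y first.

2024 153
8193151 619344
33165873224 2507104359

d=175: √d = [13; 4,2,1,2,4,26] (ℓ=6, even), read p_5/q_5
a_0=13:  p_0=13·1+0=13,  q_0=13·0+1=1
…
a_4=2:  p_4=2·172+119=463,  q_4=2·13+9=35
a_5=4:  p_5=4·463+172=2024,  q_5=4·35+13=153
fundamental: x₁=2024, y₁=153  (since 4096576 − 175·23409 = 1)
(2024+153√175)^2 = 8193151 + 619344√175
(2024+153√175)^3 = 33165873224 + 2507104359√175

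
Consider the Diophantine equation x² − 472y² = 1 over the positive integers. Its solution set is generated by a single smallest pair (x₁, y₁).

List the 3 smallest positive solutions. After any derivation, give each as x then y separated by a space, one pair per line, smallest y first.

306917 14127
188396089777 8671632918
115643925371868101 5322943120573485

√472 → a₀=21, period (1,2,1,1,1,…,2,1,42); ℓ=14 even so k=13
a_0=21:  p_0=21·1+0=21,  q_0=21·0+1=1
a_1=1:  p_1=1·21+1=22,  q_1=1·1+0=1
a_2=2:  p_2=2·22+21=65,  q_2=2·1+1=3
…
a_7=5:  p_7=5·1108+239=5779,  q_7=5·51+11=266
a_8=4:  p_8=4·5779+1108=24224,  q_8=4·266+51=1115
…
a_10=1:  p_10=1·30003+24224=54227,  q_10=1·1381+1115=2496
a_11=1:  p_11=1·54227+30003=84230,  q_11=1·2496+1381=3877
a_12=2:  p_12=2·84230+54227=222687,  q_12=2·3877+2496=10250
a_13=1:  p_13=1·222687+84230=306917,  q_13=1·10250+3877=14127
(x₁, y₁) = (306917, 14127);  306917² − 472·14127² = 1 ✓
(306917+14127√472)^2 = 188396089777 + 8671632918√472
(306917+14127√472)^3 = 115643925371868101 + 5322943120573485√472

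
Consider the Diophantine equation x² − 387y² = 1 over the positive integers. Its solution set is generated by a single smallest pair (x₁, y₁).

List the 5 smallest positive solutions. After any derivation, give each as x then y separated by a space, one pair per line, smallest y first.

d=387: √d = [19; 1,2,19,2,1,38] (ℓ=6, even), read p_5/q_5
step 0: (19, 1)  from 19·(1,0) + (0,1)
step 1: (20, 1)  from 1·(19,1) + (1,0)
step 2: (59, 3)  from 2·(20,1) + (19,1)
step 3: (1141, 58)  from 19·(59,3) + (20,1)
step 4: (2341, 119)  from 2·(1141,58) + (59,3)
step 5: (3482, 177)  from 1·(2341,119) + (1141,58)
→ (3482, 177).  Check: 3482²=12124324, 387·177²=12124323, difference 1.
k=2:  x_2 = 3482·3482+387·177·177 = 24248647,  y_2 = 3482·177+177·3482 = 1232628
k=3:  x_3 = 3482·24248647+387·177·1232628 = 168867574226,  y_3 = 3482·1232628+177·24248647 = 8584021215
k=4:  x_4 = 3482·168867574226+387·177·8584021215 = 1175993762661217,  y_4 = 3482·8584021215+177·168867574226 = 59779122508632
k=5:  x_5 = 3482·1175993762661217+387·177·59779122508632 = 8189620394305140962,  y_5 = 3482·59779122508632+177·1175993762661217 = 416301800566092033

3482 177
24248647 1232628
168867574226 8584021215
1175993762661217 59779122508632
8189620394305140962 416301800566092033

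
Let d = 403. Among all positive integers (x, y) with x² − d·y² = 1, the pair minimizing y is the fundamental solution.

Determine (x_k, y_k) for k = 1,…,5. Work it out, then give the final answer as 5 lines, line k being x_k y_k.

669878 33369
897473069767 44706317964
1202394930058086974 59895557730143415
1610915821914004898868577 80245432842261314788776
2158234137903017152358511160238 107509300122956754498421235241

[20; 13,2,1,3,1,3,1,2,13,40] for √403; ℓ=10 ⇒ convergent index 9
i=0: a=20 ⇒ p=20, q=1
…
i=2: a=2 ⇒ p=542, q=27
i=3: a=1 ⇒ p=803, q=40
…
i=8: a=2 ⇒ p=50147, q=2498
i=9: a=13 ⇒ p=669878, q=33369
fundamental: x₁=669878, y₁=33369  (since 448736534884 − 403·1113490161 = 1)
k=2:  x_2 = 669878·669878+403·33369·33369 = 897473069767,  y_2 = 669878·33369+33369·669878 = 44706317964
k=3:  x_3 = 669878·897473069767+403·33369·44706317964 = 1202394930058086974,  y_3 = 669878·44706317964+33369·897473069767 = 59895557730143415
k=4:  x_4 = 669878·1202394930058086974+403·33369·59895557730143415 = 1610915821914004898868577,  y_4 = 669878·59895557730143415+33369·1202394930058086974 = 80245432842261314788776
k=5:  x_5 = 669878·1610915821914004898868577+403·33369·80245432842261314788776 = 2158234137903017152358511160238,  y_5 = 669878·80245432842261314788776+33369·1610915821914004898868577 = 107509300122956754498421235241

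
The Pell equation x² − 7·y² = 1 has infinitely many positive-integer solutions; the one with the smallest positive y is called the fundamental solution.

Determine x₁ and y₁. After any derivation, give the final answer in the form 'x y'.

√7 = [2; 1,1,1,4, …], period ℓ=4 (even) → k=3
a_0=2:  p_0=2·1+0=2,  q_0=2·0+1=1
a_1=1:  p_1=1·2+1=3,  q_1=1·1+0=1
a_2=1:  p_2=1·3+2=5,  q_2=1·1+1=2
a_3=1:  p_3=1·5+3=8,  q_3=1·2+1=3
fundamental: x₁=8, y₁=3  (since 64 − 7·9 = 1)

8 3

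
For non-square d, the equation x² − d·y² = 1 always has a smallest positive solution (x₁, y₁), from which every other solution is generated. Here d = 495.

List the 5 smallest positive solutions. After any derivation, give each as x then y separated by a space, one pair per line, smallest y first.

√495 = [22; 4,44, …], period ℓ=2 (even) → k=1
i=0: a=22 ⇒ p=22, q=1
i=1: a=4 ⇒ p=89, q=4
→ (89, 4).  Check: 89²=7921, 495·4²=7920, difference 1.
(x_2, y_2) = (89·89 + 495·4·4, 89·4 + 4·89) = (15841, 712)
(x_3, y_3) = (89·15841 + 495·4·712, 89·712 + 4·15841) = (2819609, 126732)
(x_4, y_4) = (89·2819609 + 495·4·126732, 89·126732 + 4·2819609) = (501874561, 22557584)
(x_5, y_5) = (89·501874561 + 495·4·22557584, 89·22557584 + 4·501874561) = (89330852249, 4015123220)

89 4
15841 712
2819609 126732
501874561 22557584
89330852249 4015123220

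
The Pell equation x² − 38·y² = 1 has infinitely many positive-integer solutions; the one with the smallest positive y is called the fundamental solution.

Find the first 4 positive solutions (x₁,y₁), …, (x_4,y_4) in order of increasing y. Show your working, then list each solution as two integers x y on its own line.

d=38: √d = [6; 6,12] (ℓ=2, even), read p_1/q_1
k=0  a_k=6  p_k/q_k = 6/1
k=1  a_k=6  p_k/q_k = 37/6
fundamental: x₁=37, y₁=6  (since 1369 − 38·36 = 1)
k=2:  x_2 = 37·37+38·6·6 = 2737,  y_2 = 37·6+6·37 = 444
k=3:  x_3 = 37·2737+38·6·444 = 202501,  y_3 = 37·444+6·2737 = 32850
k=4:  x_4 = 37·202501+38·6·32850 = 14982337,  y_4 = 37·32850+6·202501 = 2430456

37 6
2737 444
202501 32850
14982337 2430456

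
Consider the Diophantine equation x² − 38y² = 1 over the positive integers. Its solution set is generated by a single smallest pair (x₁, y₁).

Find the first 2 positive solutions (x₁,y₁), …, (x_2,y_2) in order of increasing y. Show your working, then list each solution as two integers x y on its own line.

√38 = [6; 6,12, …], period ℓ=2 (even) → k=1
step 0: (6, 1)  from 6·(1,0) + (0,1)
step 1: (37, 6)  from 6·(6,1) + (1,0)
fundamental: x₁=37, y₁=6  (since 1369 − 38·36 = 1)
k=2:  x_2 = 37·37+38·6·6 = 2737,  y_2 = 37·6+6·37 = 444

37 6
2737 444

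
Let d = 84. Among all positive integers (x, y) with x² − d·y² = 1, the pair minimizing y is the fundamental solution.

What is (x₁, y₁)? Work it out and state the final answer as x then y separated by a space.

[9; 6,18] for √84; ℓ=2 ⇒ convergent index 1
i=0: a=9 ⇒ p=9, q=1
i=1: a=6 ⇒ p=55, q=6
→ (55, 6).  Check: 55²=3025, 84·6²=3024, difference 1.

55 6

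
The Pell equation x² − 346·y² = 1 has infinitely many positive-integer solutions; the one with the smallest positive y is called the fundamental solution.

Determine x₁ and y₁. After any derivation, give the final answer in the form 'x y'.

17299 930

√346 → a₀=18, period (1,1,1,1,36); ℓ=5 odd so k=9
k=0  a_k=18  p_k/q_k = 18/1
k=1  a_k=1  p_k/q_k = 19/1
k=2  a_k=1  p_k/q_k = 37/2
…
k=4  a_k=1  p_k/q_k = 93/5
k=5  a_k=36  p_k/q_k = 3404/183
k=6  a_k=1  p_k/q_k = 3497/188
…
k=8  a_k=1  p_k/q_k = 10398/559
k=9  a_k=1  p_k/q_k = 17299/930
→ (17299, 930).  Check: 17299²=299255401, 346·930²=299255400, difference 1.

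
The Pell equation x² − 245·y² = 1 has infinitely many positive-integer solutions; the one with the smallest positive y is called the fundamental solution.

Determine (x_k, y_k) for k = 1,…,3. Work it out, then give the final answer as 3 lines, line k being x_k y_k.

51841 3312
5374978561 343394784
557288527109761 35603857991376

√245 = [15; 1,1,1,7,6,7,1,1,1,30, …], period ℓ=10 (even) → k=9
k=0  a_k=15  p_k/q_k = 15/1
k=1  a_k=1  p_k/q_k = 16/1
…
k=3  a_k=1  p_k/q_k = 47/3
k=4  a_k=7  p_k/q_k = 360/23
k=5  a_k=6  p_k/q_k = 2207/141
k=6  a_k=7  p_k/q_k = 15809/1010
k=7  a_k=1  p_k/q_k = 18016/1151
k=8  a_k=1  p_k/q_k = 33825/2161
k=9  a_k=1  p_k/q_k = 51841/3312
→ (51841, 3312).  Check: 51841²=2687489281, 245·3312²=2687489280, difference 1.
(x_2, y_2) = (51841·51841 + 245·3312·3312, 51841·3312 + 3312·51841) = (5374978561, 343394784)
(x_3, y_3) = (51841·5374978561 + 245·3312·343394784, 51841·343394784 + 3312·5374978561) = (557288527109761, 35603857991376)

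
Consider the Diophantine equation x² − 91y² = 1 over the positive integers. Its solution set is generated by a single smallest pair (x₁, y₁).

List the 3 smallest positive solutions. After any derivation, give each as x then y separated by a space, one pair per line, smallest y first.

√91 = [9; 1,1,5,1,5,1,1,18, …], period ℓ=8 (even) → k=7
a_0=9:  p_0=9·1+0=9,  q_0=9·0+1=1
…
a_4=1:  p_4=1·105+19=124,  q_4=1·11+2=13
…
a_6=1:  p_6=1·725+124=849,  q_6=1·76+13=89
a_7=1:  p_7=1·849+725=1574,  q_7=1·89+76=165
(x₁, y₁) = (1574, 165);  1574² − 91·165² = 1 ✓
(1574+165√91)^2 = 4954951 + 519420√91
(1574+165√91)^3 = 15598184174 + 1635133995√91

1574 165
4954951 519420
15598184174 1635133995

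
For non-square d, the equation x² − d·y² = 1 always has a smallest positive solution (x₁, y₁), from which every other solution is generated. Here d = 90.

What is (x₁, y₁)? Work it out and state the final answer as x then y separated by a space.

19 2

d=90: √d = [9; 2,18] (ℓ=2, even), read p_1/q_1
a_0=9:  p_0=9·1+0=9,  q_0=9·0+1=1
a_1=2:  p_1=2·9+1=19,  q_1=2·1+0=2
→ (19, 2).  Check: 19²=361, 90·2²=360, difference 1.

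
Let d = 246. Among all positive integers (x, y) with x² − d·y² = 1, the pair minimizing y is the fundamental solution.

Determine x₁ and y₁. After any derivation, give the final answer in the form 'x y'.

88805 5662

√246 = [15; 1,2,5,1,14,1,5,2,1,30, …], period ℓ=10 (even) → k=9
a_0=15:  p_0=15·1+0=15,  q_0=15·0+1=1
a_1=1:  p_1=1·15+1=16,  q_1=1·1+0=1
…
a_3=5:  p_3=5·47+16=251,  q_3=5·3+1=16
…
a_5=14:  p_5=14·298+251=4423,  q_5=14·19+16=282
…
a_7=5:  p_7=5·4721+4423=28028,  q_7=5·301+282=1787
a_8=2:  p_8=2·28028+4721=60777,  q_8=2·1787+301=3875
a_9=1:  p_9=1·60777+28028=88805,  q_9=1·3875+1787=5662
fundamental: x₁=88805, y₁=5662  (since 7886328025 − 246·32058244 = 1)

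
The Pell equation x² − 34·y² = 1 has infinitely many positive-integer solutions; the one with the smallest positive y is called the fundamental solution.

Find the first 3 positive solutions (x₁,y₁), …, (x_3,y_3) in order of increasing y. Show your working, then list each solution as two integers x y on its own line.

[5; 1,4,1,10] for √34; ℓ=4 ⇒ convergent index 3
a_0=5:  p_0=5·1+0=5,  q_0=5·0+1=1
…
a_2=4:  p_2=4·6+5=29,  q_2=4·1+1=5
a_3=1:  p_3=1·29+6=35,  q_3=1·5+1=6
fundamental: x₁=35, y₁=6  (since 1225 − 34·36 = 1)
n=2: (35,6)∘(35,6) = (35·35+34·6·6, 35·6+6·35) = (2449,420)
n=3: (2449,420)∘(35,6) = (35·2449+34·6·420, 35·420+6·2449) = (171395,29394)

35 6
2449 420
171395 29394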